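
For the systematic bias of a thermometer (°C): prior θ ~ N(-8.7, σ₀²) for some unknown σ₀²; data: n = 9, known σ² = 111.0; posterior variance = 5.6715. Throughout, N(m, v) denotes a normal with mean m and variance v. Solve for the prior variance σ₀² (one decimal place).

Posterior precision equals prior precision plus data precision: 1/σ_n² = 1/σ₀² + n/σ².
So 1/σ₀² = 1/5.6715 − 9/111.0 = 0.176320 − 0.081081 = 0.095239.
Hence σ₀² = 1/0.095239 ≈ 10.5.

σ₀² = 10.5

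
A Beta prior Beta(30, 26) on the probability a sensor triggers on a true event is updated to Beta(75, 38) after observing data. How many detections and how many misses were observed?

45 detections and 12 misses

Under Beta–binomial conjugacy the posterior parameters are (a+s, b+f).
So s = 75 − 30 = 45 and f = 38 − 26 = 12.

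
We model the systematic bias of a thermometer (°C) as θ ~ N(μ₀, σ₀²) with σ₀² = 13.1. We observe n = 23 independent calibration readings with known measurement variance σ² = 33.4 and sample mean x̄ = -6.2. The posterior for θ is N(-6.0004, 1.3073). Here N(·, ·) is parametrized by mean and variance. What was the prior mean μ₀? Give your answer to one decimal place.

The posterior mean is a precision-weighted average: μ_n = (τ₀μ₀ + τ_data·x̄)/(τ₀+τ_data), with τ₀=1/σ₀² and τ_data=n/σ².
Here τ₀ = 1/13.1 = 0.076336 and τ_data = 23/33.4 = 0.688623, so τ_n = 0.764959.
Rearranging for μ₀: μ₀ = (μ_n·τ_n − τ_data·x̄)/τ₀ = (-6.0004·0.764959 − 0.688623·-6.2) / 0.076336 = -0.320597/0.076336 ≈ -4.2.

μ₀ = -4.2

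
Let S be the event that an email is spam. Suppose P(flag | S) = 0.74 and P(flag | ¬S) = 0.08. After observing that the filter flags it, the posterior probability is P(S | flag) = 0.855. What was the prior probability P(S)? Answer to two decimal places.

P(S) = 0.39

In odds form, posterior odds = prior odds × likelihood ratio, so prior odds = posterior odds ÷ LR.
Posterior odds = 0.855/(1−0.855) = 5.8966. LR = 0.74/0.08 = 9.2500.
Prior odds = 5.8966/9.2500 = 0.6375, so P(S) = 0.6375/(1+0.6375) ≈ 0.39.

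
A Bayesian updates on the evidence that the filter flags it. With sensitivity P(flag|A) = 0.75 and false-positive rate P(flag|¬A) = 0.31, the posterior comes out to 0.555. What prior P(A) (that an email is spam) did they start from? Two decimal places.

In odds form, posterior odds = prior odds × likelihood ratio, so prior odds = posterior odds ÷ LR.
Posterior odds = 0.555/(1−0.555) = 1.2472. LR = 0.75/0.31 = 2.4194.
Prior odds = 1.2472/2.4194 = 0.5155, so P(A) = 0.5155/(1+0.5155) ≈ 0.34.

P(A) = 0.34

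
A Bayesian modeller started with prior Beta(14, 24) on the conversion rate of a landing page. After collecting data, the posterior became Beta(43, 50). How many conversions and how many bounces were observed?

29 conversions and 26 bounces

Beta is conjugate to the binomial likelihood: posterior = Beta(a+s, b+f).
So s = 43 − 14 = 29 and f = 50 − 24 = 26.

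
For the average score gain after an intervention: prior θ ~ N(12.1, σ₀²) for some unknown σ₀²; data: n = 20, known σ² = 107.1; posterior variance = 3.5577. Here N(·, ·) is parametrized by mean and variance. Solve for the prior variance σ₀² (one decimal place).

Posterior precision equals prior precision plus data precision: 1/σ_n² = 1/σ₀² + n/σ².
So 1/σ₀² = 1/3.5577 − 20/107.1 = 0.281080 − 0.186741 = 0.094339.
Hence σ₀² = 1/0.094339 ≈ 10.6.

σ₀² = 10.6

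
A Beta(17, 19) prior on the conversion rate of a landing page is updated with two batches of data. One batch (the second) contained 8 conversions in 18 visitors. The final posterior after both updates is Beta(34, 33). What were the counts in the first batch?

Sequential conjugate updates are equivalent to a single update on the pooled data, so total successes = posterior α − prior α and total failures = posterior β − prior β.
Total across both batches: 34−17=17 conversions, 33−19=14 bounces.
Subtract the second batch: 17−8=9 conversions and 14−10=4 bounces.

9 conversions and 4 bounces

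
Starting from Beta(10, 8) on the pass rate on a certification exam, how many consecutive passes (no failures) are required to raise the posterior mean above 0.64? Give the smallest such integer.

After k passes and 0 failures the posterior is Beta(10+k, 8), with mean (10+k)/(10+8+k).
Set (10+k)/(18+k) > 0.64 and solve: k > (0.64·18 − 10)/(1 − 0.64) = 4.222.
The smallest integer exceeding 4.222 is 5, and checking k=5: (15)/(23) = 0.6522 > 0.64.

k = 5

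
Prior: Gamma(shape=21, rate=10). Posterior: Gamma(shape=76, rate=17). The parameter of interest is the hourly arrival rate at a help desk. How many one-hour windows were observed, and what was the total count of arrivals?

n = 7 one-hour windows with total 55 arrivals

Gamma–Poisson conjugacy: posterior shape = α + Σxᵢ, posterior rate = β + n.
Matching: Σxᵢ = 76 − 21 = 55 and n = 17 − 10 = 7.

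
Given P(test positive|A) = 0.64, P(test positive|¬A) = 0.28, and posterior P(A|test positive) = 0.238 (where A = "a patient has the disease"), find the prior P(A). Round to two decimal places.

Bayes' rule in odds form gives O(A|E) = O(A)·[P(E|A)/P(E|¬A)], hence O(A) = O(A|E)/LR.
Posterior odds = 0.238/(1−0.238) = 0.3123. LR = 0.64/0.28 = 2.2857.
Prior odds = 0.3123/2.2857 = 0.1366, so P(A) = 0.1366/(1+0.1366) ≈ 0.12.

P(A) = 0.12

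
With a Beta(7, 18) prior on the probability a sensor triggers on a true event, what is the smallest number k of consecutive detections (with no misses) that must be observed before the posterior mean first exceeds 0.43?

After k detections and 0 misses the posterior is Beta(7+k, 18), with mean (7+k)/(7+18+k).
Set (7+k)/(25+k) > 0.43 and solve: k > (0.43·25 − 7)/(1 − 0.43) = 6.579.
The smallest integer exceeding 6.579 is 7.

k = 7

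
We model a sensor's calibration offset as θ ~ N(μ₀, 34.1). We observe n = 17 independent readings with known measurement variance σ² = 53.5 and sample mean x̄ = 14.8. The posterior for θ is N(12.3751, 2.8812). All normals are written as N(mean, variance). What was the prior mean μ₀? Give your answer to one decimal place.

With known observation variance, the Normal–Normal posterior has precision τ_n = τ₀ + n/σ² and mean μ_n = (τ₀μ₀ + (n/σ²)x̄)/τ_n.
Here τ₀ = 1/34.1 = 0.029326 and τ_data = 17/53.5 = 0.317757, so τ_n = 0.347083.
Rearranging for μ₀: μ₀ = (μ_n·τ_n − τ_data·x̄)/τ₀ = (12.3751·0.347083 − 0.317757·14.8) / 0.029326 = -0.407617/0.029326 ≈ -13.9.

μ₀ = -13.9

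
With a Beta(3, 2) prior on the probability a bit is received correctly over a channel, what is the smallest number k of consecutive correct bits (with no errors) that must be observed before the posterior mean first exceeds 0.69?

After k correct bits and 0 errors the posterior is Beta(3+k, 2), with mean (3+k)/(3+2+k).
Set (3+k)/(5+k) > 0.69 and solve: k > (0.69·5 − 3)/(1 − 0.69) = 1.452.
The smallest integer exceeding 1.452 is 2.

k = 2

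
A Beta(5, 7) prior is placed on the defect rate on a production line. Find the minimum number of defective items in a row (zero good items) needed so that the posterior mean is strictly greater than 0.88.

k = 47

After k defective items and 0 good items the posterior is Beta(5+k, 7), with mean (5+k)/(5+7+k).
Set (5+k)/(12+k) > 0.88 and solve: k > (0.88·12 − 5)/(1 − 0.88) = 46.333.
The smallest integer exceeding 46.333 is 47, and checking k=47: (52)/(59) = 0.8814 > 0.88.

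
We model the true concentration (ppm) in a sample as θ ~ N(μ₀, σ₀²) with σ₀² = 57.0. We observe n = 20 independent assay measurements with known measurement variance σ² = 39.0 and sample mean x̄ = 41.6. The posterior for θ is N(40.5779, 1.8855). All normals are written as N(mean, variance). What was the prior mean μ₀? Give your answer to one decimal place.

μ₀ = 10.7

With known observation variance, the Normal–Normal posterior has precision τ_n = τ₀ + n/σ² and mean μ_n = (τ₀μ₀ + (n/σ²)x̄)/τ_n.
Here τ₀ = 1/57.0 = 0.017544 and τ_data = 20/39.0 = 0.512821, so τ_n = 0.530365.
Rearranging for μ₀: μ₀ = (μ_n·τ_n − τ_data·x̄)/τ₀ = (40.5779·0.530365 − 0.512821·41.6) / 0.017544 = 0.187744/0.017544 ≈ 10.7.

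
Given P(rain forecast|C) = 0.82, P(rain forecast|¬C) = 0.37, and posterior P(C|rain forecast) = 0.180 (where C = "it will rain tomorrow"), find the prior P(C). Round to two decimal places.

P(C) = 0.09

In odds form, posterior odds = prior odds × likelihood ratio, so prior odds = posterior odds ÷ LR.
Posterior odds = 0.180/(1−0.180) = 0.2195. LR = 0.82/0.37 = 2.2162.
Prior odds = 0.2195/2.2162 = 0.0990, so P(C) = 0.0990/(1+0.0990) ≈ 0.09.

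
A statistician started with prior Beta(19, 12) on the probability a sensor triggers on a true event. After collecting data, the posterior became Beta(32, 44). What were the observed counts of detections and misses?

13 detections and 32 misses

Under Beta–binomial conjugacy the posterior parameters are (a+s, b+f).
So s = 32 − 19 = 13 and f = 44 − 12 = 32.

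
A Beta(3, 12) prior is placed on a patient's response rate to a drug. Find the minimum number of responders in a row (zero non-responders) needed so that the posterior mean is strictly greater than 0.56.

After k responders and 0 non-responders the posterior is Beta(3+k, 12), with mean (3+k)/(3+12+k).
Set (3+k)/(15+k) > 0.56 and solve: k > (0.56·15 − 3)/(1 − 0.56) = 12.273.
The smallest integer exceeding 12.273 is 13.

k = 13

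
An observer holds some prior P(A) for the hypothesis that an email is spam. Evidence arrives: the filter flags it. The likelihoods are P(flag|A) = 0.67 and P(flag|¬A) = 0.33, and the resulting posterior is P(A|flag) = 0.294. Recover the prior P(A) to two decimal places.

Bayes' rule in odds form gives O(A|E) = O(A)·[P(E|A)/P(E|¬A)], hence O(A) = O(A|E)/LR.
Posterior odds = 0.294/(1−0.294) = 0.4164. LR = 0.67/0.33 = 2.0303.
Prior odds = 0.4164/2.0303 = 0.2051, so P(A) = 0.2051/(1+0.2051) ≈ 0.17.

P(A) = 0.17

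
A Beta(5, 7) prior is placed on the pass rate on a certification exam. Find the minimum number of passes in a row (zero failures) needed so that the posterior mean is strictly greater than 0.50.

k = 3

After k passes and 0 failures the posterior is Beta(5+k, 7), with mean (5+k)/(5+7+k).
Set (5+k)/(12+k) > 0.50 and solve: k > (0.50·12 − 5)/(1 − 0.50) = 2.000.
The smallest integer exceeding 2.000 is 3, and checking k=3: (8)/(15) = 0.5333 > 0.50.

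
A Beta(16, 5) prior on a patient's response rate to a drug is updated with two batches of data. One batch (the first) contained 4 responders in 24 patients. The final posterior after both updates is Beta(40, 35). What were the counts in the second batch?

Because Beta–binomial updating is additive in the counts, the combined data contributed (α_post−α_prior, β_post−β_prior) successes and failures.
Total across both batches: 40−16=24 responders, 35−5=30 non-responders.
Subtract the first batch: 24−4=20 responders and 30−20=10 non-responders.

20 responders and 10 non-responders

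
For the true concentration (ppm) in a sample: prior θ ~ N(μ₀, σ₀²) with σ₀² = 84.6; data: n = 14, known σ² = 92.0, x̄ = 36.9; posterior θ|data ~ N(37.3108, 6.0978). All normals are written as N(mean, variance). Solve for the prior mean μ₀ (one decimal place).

With known observation variance, the Normal–Normal posterior has precision τ_n = τ₀ + n/σ² and mean μ_n = (τ₀μ₀ + (n/σ²)x̄)/τ_n.
Here τ₀ = 1/84.6 = 0.011820 and τ_data = 14/92.0 = 0.152174, so τ_n = 0.163994.
Rearranging for μ₀: μ₀ = (μ_n·τ_n − τ_data·x̄)/τ₀ = (37.3108·0.163994 − 0.152174·36.9) / 0.011820 = 0.503527/0.011820 ≈ 42.6.

μ₀ = 42.6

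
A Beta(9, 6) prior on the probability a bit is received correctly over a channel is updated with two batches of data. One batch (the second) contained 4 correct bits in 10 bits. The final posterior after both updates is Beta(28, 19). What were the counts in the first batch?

Sequential conjugate updates are equivalent to a single update on the pooled data, so total successes = posterior α − prior α and total failures = posterior β − prior β.
Total across both batches: 28−9=19 correct bits, 19−6=13 errors.
Subtract the second batch: 19−4=15 correct bits and 13−6=7 errors.

15 correct bits and 7 errors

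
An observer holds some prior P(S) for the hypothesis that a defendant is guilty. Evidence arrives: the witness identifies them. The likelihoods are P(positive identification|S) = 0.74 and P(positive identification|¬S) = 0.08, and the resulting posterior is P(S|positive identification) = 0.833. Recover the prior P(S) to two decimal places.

In odds form, posterior odds = prior odds × likelihood ratio, so prior odds = posterior odds ÷ LR.
Posterior odds = 0.833/(1−0.833) = 4.9880. LR = 0.74/0.08 = 9.2500.
Prior odds = 4.9880/9.2500 = 0.5392, so P(S) = 0.5392/(1+0.5392) ≈ 0.35.

P(S) = 0.35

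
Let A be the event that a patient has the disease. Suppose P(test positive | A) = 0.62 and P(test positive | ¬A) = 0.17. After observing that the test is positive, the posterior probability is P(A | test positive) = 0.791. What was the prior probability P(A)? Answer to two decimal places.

P(A) = 0.51

Bayes' rule in odds form gives O(A|E) = O(A)·[P(E|A)/P(E|¬A)], hence O(A) = O(A|E)/LR.
Posterior odds = 0.791/(1−0.791) = 3.7847. LR = 0.62/0.17 = 3.6471.
Prior odds = 3.7847/3.6471 = 1.0377, so P(A) = 1.0377/(1+1.0377) ≈ 0.51.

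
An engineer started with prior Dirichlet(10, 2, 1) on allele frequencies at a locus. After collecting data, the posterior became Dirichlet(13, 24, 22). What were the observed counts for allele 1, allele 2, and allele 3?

For a Dirichlet(α) prior with multinomial counts c, the posterior is Dirichlet(α + c) componentwise.
Counts are posterior − prior componentwise: 13−10=3, 24−2=22, 22−1=21.

counts (3, 22, 21)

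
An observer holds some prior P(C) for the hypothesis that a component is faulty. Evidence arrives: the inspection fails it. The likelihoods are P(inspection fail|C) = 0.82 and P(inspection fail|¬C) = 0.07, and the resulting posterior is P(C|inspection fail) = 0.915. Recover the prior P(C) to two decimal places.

P(C) = 0.48

Bayes' rule in odds form gives O(C|E) = O(C)·[P(E|C)/P(E|¬C)], hence O(C) = O(C|E)/LR.
Posterior odds = 0.915/(1−0.915) = 10.7647. LR = 0.82/0.07 = 11.7143.
Prior odds = 10.7647/11.7143 = 0.9189, so P(C) = 0.9189/(1+0.9189) ≈ 0.48.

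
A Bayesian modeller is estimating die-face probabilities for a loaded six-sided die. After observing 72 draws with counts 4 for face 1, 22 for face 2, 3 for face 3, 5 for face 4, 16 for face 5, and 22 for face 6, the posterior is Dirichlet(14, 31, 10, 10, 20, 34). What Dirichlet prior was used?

For a Dirichlet(α) prior with multinomial counts c, the posterior is Dirichlet(α + c) componentwise.
Subtract each count from the matching posterior parameter: 14−4=10, 31−22=9, 10−3=7, 10−5=5, 20−16=4, 34−22=12.

Dirichlet(10, 9, 7, 5, 4, 12)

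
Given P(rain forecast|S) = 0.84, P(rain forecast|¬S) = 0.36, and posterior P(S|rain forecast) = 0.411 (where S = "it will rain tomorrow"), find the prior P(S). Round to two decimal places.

Bayes' rule in odds form gives O(S|E) = O(S)·[P(E|S)/P(E|¬S)], hence O(S) = O(S|E)/LR.
Posterior odds = 0.411/(1−0.411) = 0.6978. LR = 0.84/0.36 = 2.3333.
Prior odds = 0.6978/2.3333 = 0.2991, so P(S) = 0.2991/(1+0.2991) ≈ 0.23.

P(S) = 0.23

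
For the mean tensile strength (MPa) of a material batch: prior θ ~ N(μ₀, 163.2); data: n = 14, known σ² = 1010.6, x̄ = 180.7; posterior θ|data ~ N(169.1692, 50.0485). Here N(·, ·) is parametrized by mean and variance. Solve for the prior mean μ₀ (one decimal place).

The posterior mean is a precision-weighted average: μ_n = (τ₀μ₀ + τ_data·x̄)/(τ₀+τ_data), with τ₀=1/σ₀² and τ_data=n/σ².
Here τ₀ = 1/163.2 = 0.006127 and τ_data = 14/1010.6 = 0.013853, so τ_n = 0.019980.
Rearranging for μ₀: μ₀ = (μ_n·τ_n − τ_data·x̄)/τ₀ = (169.1692·0.019980 − 0.013853·180.7) / 0.006127 = 0.876764/0.006127 ≈ 143.1.

μ₀ = 143.1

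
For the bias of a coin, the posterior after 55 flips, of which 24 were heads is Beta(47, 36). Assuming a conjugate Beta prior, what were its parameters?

Beta(23, 5)

Under Beta–binomial conjugacy the posterior parameters are (α+s, β+f).
Subtract the data counts: 47−24=23, 36−31=5.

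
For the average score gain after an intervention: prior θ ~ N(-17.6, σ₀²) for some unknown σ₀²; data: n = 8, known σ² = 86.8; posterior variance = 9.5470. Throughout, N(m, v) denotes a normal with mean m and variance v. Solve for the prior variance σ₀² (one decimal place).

For the Normal–Normal model with known σ², precisions add: τ_n = τ₀ + n/σ².
So 1/σ₀² = 1/9.5470 − 8/86.8 = 0.104745 − 0.092166 = 0.012579.
Hence σ₀² = 1/0.012579 ≈ 79.5.

σ₀² = 79.5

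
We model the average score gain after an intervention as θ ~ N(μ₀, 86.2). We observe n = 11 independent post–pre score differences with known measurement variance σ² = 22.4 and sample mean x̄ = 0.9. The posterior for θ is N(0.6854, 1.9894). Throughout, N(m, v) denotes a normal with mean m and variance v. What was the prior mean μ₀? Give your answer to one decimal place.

The posterior mean is a precision-weighted average: μ_n = (τ₀μ₀ + τ_data·x̄)/(τ₀+τ_data), with τ₀=1/σ₀² and τ_data=n/σ².
Here τ₀ = 1/86.2 = 0.011601 and τ_data = 11/22.4 = 0.491071, so τ_n = 0.502672.
Rearranging for μ₀: μ₀ = (μ_n·τ_n − τ_data·x̄)/τ₀ = (0.6854·0.502672 − 0.491071·0.9) / 0.011601 = -0.097433/0.011601 ≈ -8.4.

μ₀ = -8.4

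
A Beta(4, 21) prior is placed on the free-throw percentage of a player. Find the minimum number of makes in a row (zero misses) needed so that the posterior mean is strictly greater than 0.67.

After k makes and 0 misses the posterior is Beta(4+k, 21), with mean (4+k)/(4+21+k).
Set (4+k)/(25+k) > 0.67 and solve: k > (0.67·25 − 4)/(1 − 0.67) = 38.636.
The smallest integer exceeding 38.636 is 39.

k = 39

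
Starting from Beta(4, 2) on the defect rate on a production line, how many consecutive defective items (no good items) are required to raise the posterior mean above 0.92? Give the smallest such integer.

After k defective items and 0 good items the posterior is Beta(4+k, 2), with mean (4+k)/(4+2+k).
Set (4+k)/(6+k) > 0.92 and solve: k > (0.92·6 − 4)/(1 − 0.92) = 19.000.
The smallest integer exceeding 19.000 is 20.

k = 20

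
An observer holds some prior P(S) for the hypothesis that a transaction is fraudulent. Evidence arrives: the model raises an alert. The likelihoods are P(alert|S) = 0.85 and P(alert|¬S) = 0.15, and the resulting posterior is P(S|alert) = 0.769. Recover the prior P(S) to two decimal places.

Bayes' rule in odds form gives O(S|E) = O(S)·[P(E|S)/P(E|¬S)], hence O(S) = O(S|E)/LR.
Posterior odds = 0.769/(1−0.769) = 3.3290. LR = 0.85/0.15 = 5.6667.
Prior odds = 3.3290/5.6667 = 0.5875, so P(S) = 0.5875/(1+0.5875) ≈ 0.37.

P(S) = 0.37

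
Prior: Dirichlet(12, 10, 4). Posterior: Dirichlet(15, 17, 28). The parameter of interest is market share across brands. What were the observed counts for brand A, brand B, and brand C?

counts (3, 7, 24)

For a Dirichlet(α) prior with multinomial counts c, the posterior is Dirichlet(α + c) componentwise.
Counts are posterior − prior componentwise: 15−12=3, 17−10=7, 28−4=24.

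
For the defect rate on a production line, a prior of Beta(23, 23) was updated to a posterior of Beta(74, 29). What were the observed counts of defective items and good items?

Beta is conjugate to the binomial likelihood: posterior = Beta(a+s, b+f).
Match parameters: s=74−23=51, f=29−23=6.

51 defective items and 6 good items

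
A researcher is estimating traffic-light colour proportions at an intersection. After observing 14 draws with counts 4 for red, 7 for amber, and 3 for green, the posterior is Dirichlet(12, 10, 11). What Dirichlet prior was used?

For a Dirichlet(α) prior with multinomial counts c, the posterior is Dirichlet(α + c) componentwise.
Subtract each count from the matching posterior parameter: 12−4=8, 10−7=3, 11−3=8.

Dirichlet(8, 3, 8)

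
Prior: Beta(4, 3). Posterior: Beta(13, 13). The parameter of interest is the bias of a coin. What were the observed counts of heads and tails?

A Beta(α, β) prior with s successes and f failures in binomial data gives a Beta(α+s, β+f) posterior.
Match parameters: s=13−4=9, f=13−3=10.

9 heads and 10 tails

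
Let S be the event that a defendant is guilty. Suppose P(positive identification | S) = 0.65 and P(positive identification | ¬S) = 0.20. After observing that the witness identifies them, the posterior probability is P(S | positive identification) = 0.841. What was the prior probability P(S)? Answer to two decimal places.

Bayes' rule in odds form gives O(S|E) = O(S)·[P(E|S)/P(E|¬S)], hence O(S) = O(S|E)/LR.
Posterior odds = 0.841/(1−0.841) = 5.2893. LR = 0.65/0.20 = 3.2500.
Prior odds = 5.2893/3.2500 = 1.6275, so P(S) = 1.6275/(1+1.6275) ≈ 0.62.

P(S) = 0.62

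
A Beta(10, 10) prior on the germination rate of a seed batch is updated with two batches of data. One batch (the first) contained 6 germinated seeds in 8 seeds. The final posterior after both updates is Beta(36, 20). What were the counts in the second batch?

Sequential conjugate updates are equivalent to a single update on the pooled data, so total successes = posterior α − prior α and total failures = posterior β − prior β.
Total across both batches: 36−10=26 germinated seeds, 20−10=10 non-germinating seeds.
Subtract the first batch: 26−6=20 germinated seeds and 10−2=8 non-germinating seeds.

20 germinated seeds and 8 non-germinating seeds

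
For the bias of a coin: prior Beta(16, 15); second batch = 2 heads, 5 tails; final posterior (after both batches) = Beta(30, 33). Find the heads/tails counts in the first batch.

Sequential conjugate updates are equivalent to a single update on the pooled data, so total successes = posterior α − prior α and total failures = posterior β − prior β.
Total across both batches: 30−16=14 heads, 33−15=18 tails.
Subtract the second batch: 14−2=12 heads and 18−5=13 tails.

12 heads and 13 tails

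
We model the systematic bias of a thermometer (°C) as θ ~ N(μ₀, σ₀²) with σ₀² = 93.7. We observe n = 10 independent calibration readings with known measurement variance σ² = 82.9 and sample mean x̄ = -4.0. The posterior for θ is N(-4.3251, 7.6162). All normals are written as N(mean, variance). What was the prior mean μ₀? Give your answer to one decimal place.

μ₀ = -8.0

The posterior mean is a precision-weighted average: μ_n = (τ₀μ₀ + τ_data·x̄)/(τ₀+τ_data), with τ₀=1/σ₀² and τ_data=n/σ².
Here τ₀ = 1/93.7 = 0.010672 and τ_data = 10/82.9 = 0.120627, so τ_n = 0.131299.
Rearranging for μ₀: μ₀ = (μ_n·τ_n − τ_data·x̄)/τ₀ = (-4.3251·0.131299 − 0.120627·-4.0) / 0.010672 = -0.085373/0.010672 ≈ -8.0.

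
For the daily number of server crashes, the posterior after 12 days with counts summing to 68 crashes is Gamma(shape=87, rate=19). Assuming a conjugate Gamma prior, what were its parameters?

Gamma(shape=19, rate=7)

A Gamma(α, β) prior (rate parametrization) on a Poisson rate with n observations summing to S gives posterior Gamma(α+S, β+n).
So α = 87 − 68 = 19 and β = 19 − 12 = 7.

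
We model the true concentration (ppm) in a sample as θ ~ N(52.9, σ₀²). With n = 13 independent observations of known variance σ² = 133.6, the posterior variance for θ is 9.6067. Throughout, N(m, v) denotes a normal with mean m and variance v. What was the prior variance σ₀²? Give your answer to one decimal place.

σ₀² = 147.3

For the Normal–Normal model with known σ², precisions add: τ_n = τ₀ + n/σ².
So 1/σ₀² = 1/9.6067 − 13/133.6 = 0.104094 − 0.097305 = 0.006789.
Hence σ₀² = 1/0.006789 ≈ 147.3.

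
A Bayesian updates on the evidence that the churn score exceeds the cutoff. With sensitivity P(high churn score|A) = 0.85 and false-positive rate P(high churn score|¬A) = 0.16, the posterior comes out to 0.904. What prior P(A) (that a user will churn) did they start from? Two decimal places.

P(A) = 0.64

In odds form, posterior odds = prior odds × likelihood ratio, so prior odds = posterior odds ÷ LR.
Posterior odds = 0.904/(1−0.904) = 9.4167. LR = 0.85/0.16 = 5.3125.
Prior odds = 9.4167/5.3125 = 1.7726, so P(A) = 1.7726/(1+1.7726) ≈ 0.64.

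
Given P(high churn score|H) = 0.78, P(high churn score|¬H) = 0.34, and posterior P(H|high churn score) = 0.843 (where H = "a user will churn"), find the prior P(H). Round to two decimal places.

P(H) = 0.70

In odds form, posterior odds = prior odds × likelihood ratio, so prior odds = posterior odds ÷ LR.
Posterior odds = 0.843/(1−0.843) = 5.3694. LR = 0.78/0.34 = 2.2941.
Prior odds = 5.3694/2.2941 = 2.3405, so P(H) = 2.3405/(1+2.3405) ≈ 0.70.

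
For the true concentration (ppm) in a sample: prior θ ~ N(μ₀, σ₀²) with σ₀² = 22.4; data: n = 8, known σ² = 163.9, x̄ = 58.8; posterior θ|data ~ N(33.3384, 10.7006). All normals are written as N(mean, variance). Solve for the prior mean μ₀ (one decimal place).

μ₀ = 5.5

With known observation variance, the Normal–Normal posterior has precision τ_n = τ₀ + n/σ² and mean μ_n = (τ₀μ₀ + (n/σ²)x̄)/τ_n.
Here τ₀ = 1/22.4 = 0.044643 and τ_data = 8/163.9 = 0.048810, so τ_n = 0.093453.
Rearranging for μ₀: μ₀ = (μ_n·τ_n − τ_data·x̄)/τ₀ = (33.3384·0.093453 − 0.048810·58.8) / 0.044643 = 0.245545/0.044643 ≈ 5.5.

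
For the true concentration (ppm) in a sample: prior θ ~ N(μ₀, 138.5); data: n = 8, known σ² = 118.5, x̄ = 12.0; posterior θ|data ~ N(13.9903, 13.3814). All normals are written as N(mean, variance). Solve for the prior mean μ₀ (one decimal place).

μ₀ = 32.6

The posterior mean is a precision-weighted average: μ_n = (τ₀μ₀ + τ_data·x̄)/(τ₀+τ_data), with τ₀=1/σ₀² and τ_data=n/σ².
Here τ₀ = 1/138.5 = 0.007220 and τ_data = 8/118.5 = 0.067511, so τ_n = 0.074731.
Rearranging for μ₀: μ₀ = (μ_n·τ_n − τ_data·x̄)/τ₀ = (13.9903·0.074731 − 0.067511·12.0) / 0.007220 = 0.235377/0.007220 ≈ 32.6.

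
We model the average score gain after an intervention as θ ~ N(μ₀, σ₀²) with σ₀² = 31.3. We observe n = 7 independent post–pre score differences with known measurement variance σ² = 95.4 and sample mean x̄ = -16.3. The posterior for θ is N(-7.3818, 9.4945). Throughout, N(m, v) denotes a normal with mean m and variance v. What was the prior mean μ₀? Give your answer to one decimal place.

The posterior mean is a precision-weighted average: μ_n = (τ₀μ₀ + τ_data·x̄)/(τ₀+τ_data), with τ₀=1/σ₀² and τ_data=n/σ².
Here τ₀ = 1/31.3 = 0.031949 and τ_data = 7/95.4 = 0.073375, so τ_n = 0.105324.
Rearranging for μ₀: μ₀ = (μ_n·τ_n − τ_data·x̄)/τ₀ = (-7.3818·0.105324 − 0.073375·-16.3) / 0.031949 = 0.418532/0.031949 ≈ 13.1.

μ₀ = 13.1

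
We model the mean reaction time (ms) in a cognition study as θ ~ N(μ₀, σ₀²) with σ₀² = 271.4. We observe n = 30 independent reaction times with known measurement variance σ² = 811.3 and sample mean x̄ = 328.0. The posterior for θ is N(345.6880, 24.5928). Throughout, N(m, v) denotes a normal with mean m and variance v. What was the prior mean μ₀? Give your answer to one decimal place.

The posterior mean is a precision-weighted average: μ_n = (τ₀μ₀ + τ_data·x̄)/(τ₀+τ_data), with τ₀=1/σ₀² and τ_data=n/σ².
Here τ₀ = 1/271.4 = 0.003685 and τ_data = 30/811.3 = 0.036978, so τ_n = 0.040663.
Rearranging for μ₀: μ₀ = (μ_n·τ_n − τ_data·x̄)/τ₀ = (345.6880·0.040663 − 0.036978·328.0) / 0.003685 = 1.927927/0.003685 ≈ 523.2.

μ₀ = 523.2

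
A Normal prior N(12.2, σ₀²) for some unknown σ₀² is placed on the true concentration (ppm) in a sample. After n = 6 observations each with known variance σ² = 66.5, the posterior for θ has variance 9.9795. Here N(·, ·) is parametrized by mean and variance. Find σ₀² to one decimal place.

σ₀² = 100.2

For the Normal–Normal model with known σ², precisions add: τ_n = τ₀ + n/σ².
So 1/σ₀² = 1/9.9795 − 6/66.5 = 0.100205 − 0.090226 = 0.009979.
Hence σ₀² = 1/0.009979 ≈ 100.2.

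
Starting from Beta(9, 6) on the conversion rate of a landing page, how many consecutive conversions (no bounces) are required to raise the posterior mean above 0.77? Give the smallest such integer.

k = 12

After k conversions and 0 bounces the posterior is Beta(9+k, 6), with mean (9+k)/(9+6+k).
Set (9+k)/(15+k) > 0.77 and solve: k > (0.77·15 − 9)/(1 − 0.77) = 11.087.
The smallest integer exceeding 11.087 is 12.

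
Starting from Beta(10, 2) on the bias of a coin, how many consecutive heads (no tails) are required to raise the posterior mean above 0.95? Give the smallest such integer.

After k heads and 0 tails the posterior is Beta(10+k, 2), with mean (10+k)/(10+2+k).
Set (10+k)/(12+k) > 0.95 and solve: k > (0.95·12 − 10)/(1 − 0.95) = 28.000.
The smallest integer exceeding 28.000 is 29.

k = 29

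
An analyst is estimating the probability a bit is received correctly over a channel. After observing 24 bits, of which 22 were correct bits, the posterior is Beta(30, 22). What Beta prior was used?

Beta(8, 20)

Beta is conjugate to the binomial likelihood: posterior = Beta(a+s, b+f).
So a = 30 − 22 = 8 and b = 22 − 2 = 20.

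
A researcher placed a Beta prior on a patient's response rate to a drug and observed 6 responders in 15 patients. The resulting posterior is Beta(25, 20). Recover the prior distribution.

A Beta(α, β) prior with s successes and f failures in binomial data gives a Beta(α+s, β+f) posterior.
So α = 25 − 6 = 19 and β = 20 − 9 = 11.

Beta(19, 11)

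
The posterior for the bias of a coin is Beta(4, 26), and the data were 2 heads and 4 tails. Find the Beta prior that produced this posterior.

Under Beta–binomial conjugacy the posterior parameters are (a+s, b+f).
Subtract the data counts: 4−2=2, 26−4=22.

Beta(2, 22)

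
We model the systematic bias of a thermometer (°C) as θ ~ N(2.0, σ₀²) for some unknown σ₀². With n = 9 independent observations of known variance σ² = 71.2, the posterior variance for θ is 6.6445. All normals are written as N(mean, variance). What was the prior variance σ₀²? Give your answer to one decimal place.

σ₀² = 41.5

Posterior precision equals prior precision plus data precision: 1/σ_n² = 1/σ₀² + n/σ².
So 1/σ₀² = 1/6.6445 − 9/71.2 = 0.150500 − 0.126404 = 0.024096.
Hence σ₀² = 1/0.024096 ≈ 41.5.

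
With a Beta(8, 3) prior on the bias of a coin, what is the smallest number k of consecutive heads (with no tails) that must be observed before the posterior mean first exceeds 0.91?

After k heads and 0 tails the posterior is Beta(8+k, 3), with mean (8+k)/(8+3+k).
Set (8+k)/(11+k) > 0.91 and solve: k > (0.91·11 − 8)/(1 − 0.91) = 22.333.
The smallest integer exceeding 22.333 is 23.

k = 23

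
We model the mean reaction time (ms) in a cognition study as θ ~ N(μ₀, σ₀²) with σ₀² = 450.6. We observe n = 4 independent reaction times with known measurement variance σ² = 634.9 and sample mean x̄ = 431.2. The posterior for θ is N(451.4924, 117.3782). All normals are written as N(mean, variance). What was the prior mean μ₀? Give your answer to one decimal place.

μ₀ = 509.1

The posterior mean is a precision-weighted average: μ_n = (τ₀μ₀ + τ_data·x̄)/(τ₀+τ_data), with τ₀=1/σ₀² and τ_data=n/σ².
Here τ₀ = 1/450.6 = 0.002219 and τ_data = 4/634.9 = 0.006300, so τ_n = 0.008519.
Rearranging for μ₀: μ₀ = (μ_n·τ_n − τ_data·x̄)/τ₀ = (451.4924·0.008519 − 0.006300·431.2) / 0.002219 = 1.129704/0.002219 ≈ 509.1.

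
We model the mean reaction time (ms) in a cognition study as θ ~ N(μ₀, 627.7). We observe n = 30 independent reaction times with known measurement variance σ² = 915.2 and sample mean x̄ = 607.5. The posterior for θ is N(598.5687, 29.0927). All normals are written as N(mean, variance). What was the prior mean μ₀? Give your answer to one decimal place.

With known observation variance, the Normal–Normal posterior has precision τ_n = τ₀ + n/σ² and mean μ_n = (τ₀μ₀ + (n/σ²)x̄)/τ_n.
Here τ₀ = 1/627.7 = 0.001593 and τ_data = 30/915.2 = 0.032780, so τ_n = 0.034373.
Rearranging for μ₀: μ₀ = (μ_n·τ_n − τ_data·x̄)/τ₀ = (598.5687·0.034373 − 0.032780·607.5) / 0.001593 = 0.660752/0.001593 ≈ 414.8.

μ₀ = 414.8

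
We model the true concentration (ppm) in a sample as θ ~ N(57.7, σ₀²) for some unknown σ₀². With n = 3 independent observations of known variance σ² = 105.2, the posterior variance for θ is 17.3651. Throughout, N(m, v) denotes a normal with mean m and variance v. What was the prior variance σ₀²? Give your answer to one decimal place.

σ₀² = 34.4

For the Normal–Normal model with known σ², precisions add: τ_n = τ₀ + n/σ².
So 1/σ₀² = 1/17.3651 − 3/105.2 = 0.057587 − 0.028517 = 0.029070.
Hence σ₀² = 1/0.029070 ≈ 34.4.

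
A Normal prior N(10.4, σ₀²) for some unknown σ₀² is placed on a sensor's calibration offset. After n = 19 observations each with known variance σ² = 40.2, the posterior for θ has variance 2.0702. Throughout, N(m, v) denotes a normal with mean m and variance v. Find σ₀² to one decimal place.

σ₀² = 96.1

For the Normal–Normal model with known σ², precisions add: τ_n = τ₀ + n/σ².
So 1/σ₀² = 1/2.0702 − 19/40.2 = 0.483045 − 0.472637 = 0.010408.
Hence σ₀² = 1/0.010408 ≈ 96.1.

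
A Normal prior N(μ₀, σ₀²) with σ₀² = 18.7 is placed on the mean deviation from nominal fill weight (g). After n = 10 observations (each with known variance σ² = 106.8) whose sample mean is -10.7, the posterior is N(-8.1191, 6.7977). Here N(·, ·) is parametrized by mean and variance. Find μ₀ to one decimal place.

μ₀ = -3.6

With known observation variance, the Normal–Normal posterior has precision τ_n = τ₀ + n/σ² and mean μ_n = (τ₀μ₀ + (n/σ²)x̄)/τ_n.
Here τ₀ = 1/18.7 = 0.053476 and τ_data = 10/106.8 = 0.093633, so τ_n = 0.147109.
Rearranging for μ₀: μ₀ = (μ_n·τ_n − τ_data·x̄)/τ₀ = (-8.1191·0.147109 − 0.093633·-10.7) / 0.053476 = -0.192520/0.053476 ≈ -3.6.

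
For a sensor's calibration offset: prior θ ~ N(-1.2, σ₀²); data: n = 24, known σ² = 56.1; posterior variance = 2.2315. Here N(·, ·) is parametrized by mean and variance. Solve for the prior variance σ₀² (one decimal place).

Posterior precision equals prior precision plus data precision: 1/σ_n² = 1/σ₀² + n/σ².
So 1/σ₀² = 1/2.2315 − 24/56.1 = 0.448129 − 0.427807 = 0.020322.
Hence σ₀² = 1/0.020322 ≈ 49.2.

σ₀² = 49.2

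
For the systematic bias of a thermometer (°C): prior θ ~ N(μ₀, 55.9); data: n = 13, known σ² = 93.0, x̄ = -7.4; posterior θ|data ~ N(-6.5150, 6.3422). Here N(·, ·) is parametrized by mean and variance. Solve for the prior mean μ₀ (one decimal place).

μ₀ = 0.4

The posterior mean is a precision-weighted average: μ_n = (τ₀μ₀ + τ_data·x̄)/(τ₀+τ_data), with τ₀=1/σ₀² and τ_data=n/σ².
Here τ₀ = 1/55.9 = 0.017889 and τ_data = 13/93.0 = 0.139785, so τ_n = 0.157674.
Rearranging for μ₀: μ₀ = (μ_n·τ_n − τ_data·x̄)/τ₀ = (-6.5150·0.157674 − 0.139785·-7.4) / 0.017889 = 0.007163/0.017889 ≈ 0.4.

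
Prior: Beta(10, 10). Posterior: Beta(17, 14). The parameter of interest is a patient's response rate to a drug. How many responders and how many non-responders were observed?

7 responders and 4 non-responders

A Beta(α, β) prior with s successes and f failures in binomial data gives a Beta(α+s, β+f) posterior.
So s = 17 − 10 = 7 and f = 14 − 10 = 4.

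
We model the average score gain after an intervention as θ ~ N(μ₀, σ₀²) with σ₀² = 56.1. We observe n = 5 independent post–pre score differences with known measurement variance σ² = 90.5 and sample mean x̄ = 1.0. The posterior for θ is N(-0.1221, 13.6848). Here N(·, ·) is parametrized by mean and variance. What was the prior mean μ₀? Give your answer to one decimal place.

With known observation variance, the Normal–Normal posterior has precision τ_n = τ₀ + n/σ² and mean μ_n = (τ₀μ₀ + (n/σ²)x̄)/τ_n.
Here τ₀ = 1/56.1 = 0.017825 and τ_data = 5/90.5 = 0.055249, so τ_n = 0.073074.
Rearranging for μ₀: μ₀ = (μ_n·τ_n − τ_data·x̄)/τ₀ = (-0.1221·0.073074 − 0.055249·1.0) / 0.017825 = -0.064171/0.017825 ≈ -3.6.

μ₀ = -3.6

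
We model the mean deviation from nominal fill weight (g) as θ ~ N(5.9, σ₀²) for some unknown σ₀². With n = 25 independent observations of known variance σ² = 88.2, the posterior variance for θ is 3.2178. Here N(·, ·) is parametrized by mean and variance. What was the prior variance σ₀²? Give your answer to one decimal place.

For the Normal–Normal model with known σ², precisions add: τ_n = τ₀ + n/σ².
So 1/σ₀² = 1/3.2178 − 25/88.2 = 0.310771 − 0.283447 = 0.027324.
Hence σ₀² = 1/0.027324 ≈ 36.6.

σ₀² = 36.6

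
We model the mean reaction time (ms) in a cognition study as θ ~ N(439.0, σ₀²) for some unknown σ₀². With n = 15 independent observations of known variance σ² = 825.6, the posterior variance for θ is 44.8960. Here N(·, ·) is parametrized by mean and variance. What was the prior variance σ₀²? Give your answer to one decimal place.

σ₀² = 243.6

Posterior precision equals prior precision plus data precision: 1/σ_n² = 1/σ₀² + n/σ².
So 1/σ₀² = 1/44.8960 − 15/825.6 = 0.022274 − 0.018169 = 0.004105.
Hence σ₀² = 1/0.004105 ≈ 243.6.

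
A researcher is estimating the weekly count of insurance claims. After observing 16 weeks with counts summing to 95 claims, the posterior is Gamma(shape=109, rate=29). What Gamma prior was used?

A Gamma(α, β) prior (rate parametrization) on a Poisson rate with n observations summing to S gives posterior Gamma(α+S, β+n).
So α = 109 − 95 = 14 and β = 29 − 16 = 13.

Gamma(shape=14, rate=13)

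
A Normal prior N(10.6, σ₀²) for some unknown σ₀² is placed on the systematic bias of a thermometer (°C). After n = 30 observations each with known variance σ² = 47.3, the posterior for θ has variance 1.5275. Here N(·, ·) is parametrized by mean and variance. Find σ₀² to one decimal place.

σ₀² = 49.0

Posterior precision equals prior precision plus data precision: 1/σ_n² = 1/σ₀² + n/σ².
So 1/σ₀² = 1/1.5275 − 30/47.3 = 0.654664 − 0.634249 = 0.020415.
Hence σ₀² = 1/0.020415 ≈ 49.0.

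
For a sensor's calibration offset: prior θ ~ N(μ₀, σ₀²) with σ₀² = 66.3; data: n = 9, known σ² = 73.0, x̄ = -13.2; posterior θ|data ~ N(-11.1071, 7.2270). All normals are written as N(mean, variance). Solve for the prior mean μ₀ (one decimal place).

μ₀ = 6.0

With known observation variance, the Normal–Normal posterior has precision τ_n = τ₀ + n/σ² and mean μ_n = (τ₀μ₀ + (n/σ²)x̄)/τ_n.
Here τ₀ = 1/66.3 = 0.015083 and τ_data = 9/73.0 = 0.123288, so τ_n = 0.138371.
Rearranging for μ₀: μ₀ = (μ_n·τ_n − τ_data·x̄)/τ₀ = (-11.1071·0.138371 − 0.123288·-13.2) / 0.015083 = 0.090501/0.015083 ≈ 6.0.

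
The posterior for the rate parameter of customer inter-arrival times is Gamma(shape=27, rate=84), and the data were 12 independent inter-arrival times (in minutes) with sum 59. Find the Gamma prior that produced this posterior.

Gamma(shape=15, rate=25)

For an exponential likelihood with a Gamma(α, β) prior on the rate, n observations with total T give posterior Gamma(α+n, β+T).
So α = 27 − 12 = 15 and β = 84 − 59 = 25.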